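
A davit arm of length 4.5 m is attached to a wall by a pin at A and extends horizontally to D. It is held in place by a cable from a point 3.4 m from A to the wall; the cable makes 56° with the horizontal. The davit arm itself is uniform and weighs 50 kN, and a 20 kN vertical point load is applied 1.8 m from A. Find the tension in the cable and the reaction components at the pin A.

T = 52.68 kN, A_x = 29.46 kN, A_y = 26.32 kN

ΣM about A: T·sin56°·3.4 − 50·2.25 − 20·1.8 = 0 → T = 148.5/(3.4·0.829038) = 52.6833 ≈ 52.68 kN.
ΣF_x = 0: A_x − T·cos56° = 0 → A_x = 52.6833 × 0.559193 = 29.46 kN.
ΣF_y = 0: A_y + T·sin56° − 50 − 20 = 0 → A_y = 70 − 52.6833 × 0.829038 = 26.32 kN.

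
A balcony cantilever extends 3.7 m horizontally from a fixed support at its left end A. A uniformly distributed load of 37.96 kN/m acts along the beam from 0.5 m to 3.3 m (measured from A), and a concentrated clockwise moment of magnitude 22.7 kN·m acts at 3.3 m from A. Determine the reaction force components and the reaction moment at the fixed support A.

Resultant of the distributed load: 37.96 × 2.8 = 106.288 kN at 1.9 m from A.
ΣF_x = 0: A_x = 0.
ΣF_y = 0: A_y − 37.96·2.8 = 0 → A_y = 106.3 kN.
ΣM about A: M_A − (37.96·2.8)·1.9 − 22.7 = 0 → M_A = 224.6 kN·m.

A_x = 0, A_y = 106.3 kN, M_A = 224.6 kN·m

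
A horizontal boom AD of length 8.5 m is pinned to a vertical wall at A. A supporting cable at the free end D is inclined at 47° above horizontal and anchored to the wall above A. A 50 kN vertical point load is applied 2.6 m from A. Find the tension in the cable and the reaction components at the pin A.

ΣM about A: T·sin47°·8.5 − 50·2.6 = 0 → T = 130/(8.5·0.731354) = 20.9121 ≈ 20.91 kN.
ΣF_x = 0: A_x − T·cos47° = 0 → A_x = 20.9121 × 0.681998 = 14.26 kN.
ΣF_y = 0: A_y + T·sin47° − 50 = 0 → A_y = 50 − 20.9121 × 0.731354 = 34.71 kN.

T = 20.91 kN, A_x = 14.26 kN, A_y = 34.71 kN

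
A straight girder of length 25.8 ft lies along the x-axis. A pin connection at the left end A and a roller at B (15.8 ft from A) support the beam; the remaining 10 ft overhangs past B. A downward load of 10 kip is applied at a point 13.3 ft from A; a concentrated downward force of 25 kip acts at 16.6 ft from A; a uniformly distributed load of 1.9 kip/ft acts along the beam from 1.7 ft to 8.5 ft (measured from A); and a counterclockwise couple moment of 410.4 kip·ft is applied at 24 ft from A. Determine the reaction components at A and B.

A_x = 0, A_y = 35.04 kip, B_y = 12.88 kip

Resultant of the distributed load: 1.9 × 6.8 = 12.92 kip at 5.1 ft from A.
Moments about A: B_y·15.8 − 10·13.3 − 25·16.6 − (1.9·6.8)·5.1 + 410.4 = 0 → B_y = 203.492/15.8 = 12.8792 ≈ 12.88 kip.
ΣF_y = 0: A_y + 12.8792 − 10 − 25 − 1.9·6.8 = 0 → A_y = 35.04 kip.
ΣF_x = 0: no horizontal applied forces, so A_x = 0.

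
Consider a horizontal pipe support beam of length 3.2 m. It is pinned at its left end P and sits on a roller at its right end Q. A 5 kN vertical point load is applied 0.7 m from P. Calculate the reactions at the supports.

ΣM about P: Q_y·3.2 − 5·0.7 = 0 → Q_y = 3.5/3.2 = 1.09375 ≈ 1.094 kN.
ΣF_y = 0: P_y + 1.09375 − 5 = 0 → P_y = 3.906 kN.
ΣF_x = 0: no horizontal applied forces, so P_x = 0.

P_x = 0, P_y = 3.906 kN, Q_y = 1.094 kN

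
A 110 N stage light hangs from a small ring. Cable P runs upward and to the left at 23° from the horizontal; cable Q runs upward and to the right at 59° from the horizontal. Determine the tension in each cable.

ΣF_x = 0: −T_P·cos23° + T_Q·cos59° = 0 → T_Q = 1.78726·T_P.
ΣF_y = 0: T_P·sin23° + T_Q·sin59° = 110.
Substitute: T_P·(0.390731 + 1.78726·0.857167) = 110 → T_P = 57.2109 ≈ 57.21 N.
Then T_Q = 1.78726 × 57.2109 = 102.3 N.

T_P = 57.21 N, T_Q = 102.3 N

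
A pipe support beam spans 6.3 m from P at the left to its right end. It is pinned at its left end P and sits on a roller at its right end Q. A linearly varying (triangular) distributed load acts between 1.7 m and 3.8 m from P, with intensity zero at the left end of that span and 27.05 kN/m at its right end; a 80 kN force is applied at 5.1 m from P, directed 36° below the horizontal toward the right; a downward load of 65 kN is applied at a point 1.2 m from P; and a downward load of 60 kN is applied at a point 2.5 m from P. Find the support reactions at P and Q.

Resultant of the triangular load: ½ × 27.05 × 2.1 = 28.4025 kN, acting at 3.1 m from P (one-third of the span from the peak).
Taking moments about P: Q_y·6.3 − (½·27.05·2.1)·3.1 − 80·sin36°·5.1 − 65·1.2 − 60·2.5 = 0 → Q_y = 555.864/6.3 = 88.2324 ≈ 88.23 kN.
ΣF_y = 0: P_y + 88.2324 − ½·27.05·2.1 − 80·sin36° − 65 − 60 = 0 → P_y = 112.2 kN.
ΣF_x = 0: P_x + 80·cos36° = 0 → P_x = -64.72 kN.

P_x = -64.72 kN, P_y = 112.2 kN, Q_y = 88.23 kN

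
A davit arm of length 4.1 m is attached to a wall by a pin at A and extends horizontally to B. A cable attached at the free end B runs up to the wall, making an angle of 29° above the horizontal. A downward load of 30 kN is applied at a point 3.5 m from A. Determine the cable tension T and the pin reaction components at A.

ΣM about A: T·sin29°·4.1 − 30·3.5 = 0 → T = 105/(4.1·0.48481) = 52.8243 ≈ 52.82 kN.
ΣF_x = 0: A_x − T·cos29° = 0 → A_x = 52.8243 × 0.87462 = 46.20 kN.
ΣF_y = 0: A_y + T·sin29° − 30 = 0 → A_y = 30 − 52.8243 × 0.48481 = 4.390 kN.

T = 52.82 kN, A_x = 46.20 kN, A_y = 4.390 kN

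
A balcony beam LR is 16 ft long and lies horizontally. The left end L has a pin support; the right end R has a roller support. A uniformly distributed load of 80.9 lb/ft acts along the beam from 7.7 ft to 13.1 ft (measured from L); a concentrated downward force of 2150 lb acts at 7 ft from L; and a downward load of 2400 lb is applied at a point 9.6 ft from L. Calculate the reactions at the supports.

L_x = 0, L_y = 2322 lb, R_y = 2665 lb

Resultant of the distributed load: 80.9 × 5.4 = 436.86 lb at 10.4 ft from L.
Taking moments about L: R_y·16 − (80.9·5.4)·10.4 − 2150·7 − 2400·9.6 = 0 → R_y = 42633.344/16 = 2664.58 ≈ 2665 lb.
ΣF_y = 0: L_y + 2664.58 − 80.9·5.4 − 2150 − 2400 = 0 → L_y = 2322 lb.
ΣF_x = 0: no horizontal applied forces, so L_x = 0.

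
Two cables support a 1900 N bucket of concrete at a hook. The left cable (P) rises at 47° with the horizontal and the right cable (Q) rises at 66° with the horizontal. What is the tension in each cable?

T_P = 839.5 N, T_Q = 1408 N

ΣF_x = 0: −T_P·cos47° + T_Q·cos66° = 0 → T_Q = 1.67676·T_P.
ΣF_y = 0: T_P·sin47° + T_Q·sin66° = 1900.
Substitute: T_P·(0.731354 + 1.67676·0.913545) = 1900 → T_P = 839.538 ≈ 839.5 N.
Then T_Q = 1.67676 × 839.538 = 1408 N.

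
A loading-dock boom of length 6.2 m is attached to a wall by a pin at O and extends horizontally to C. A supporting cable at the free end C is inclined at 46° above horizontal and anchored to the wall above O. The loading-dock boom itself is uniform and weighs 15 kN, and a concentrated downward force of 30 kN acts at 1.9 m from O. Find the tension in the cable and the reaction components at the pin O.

T = 23.21 kN, O_x = 16.12 kN, O_y = 28.31 kN

ΣM about O: T·sin46°·6.2 − 15·3.1 − 30·1.9 = 0 → T = 103.5/(6.2·0.71934) = 23.2068 ≈ 23.21 kN.
ΣF_x = 0: O_x − T·cos46° = 0 → O_x = 23.2068 × 0.694658 = 16.12 kN.
ΣF_y = 0: O_y + T·sin46° − 15 − 30 = 0 → O_y = 45 − 23.2068 × 0.71934 = 28.31 kN.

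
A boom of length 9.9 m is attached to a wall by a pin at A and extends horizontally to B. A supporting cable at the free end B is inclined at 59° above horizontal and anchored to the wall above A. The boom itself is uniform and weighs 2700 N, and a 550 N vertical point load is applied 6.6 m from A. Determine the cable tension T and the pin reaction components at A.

ΣM about A: T·sin59°·9.9 − 2700·4.95 − 550·6.6 = 0 → T = 16995/(9.9·0.857167) = 2002.72 ≈ 2003 N.
ΣF_x = 0: A_x − T·cos59° = 0 → A_x = 2002.72 × 0.515038 = 1031 N.
ΣF_y = 0: A_y + T·sin59° − 2700 − 550 = 0 → A_y = 3250 − 2002.72 × 0.857167 = 1533 N.

T = 2003 N, A_x = 1031 N, A_y = 1533 N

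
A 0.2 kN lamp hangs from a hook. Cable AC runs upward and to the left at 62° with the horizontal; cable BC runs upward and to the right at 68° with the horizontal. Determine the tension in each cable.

ΣF_x = 0: −T_AC·cos62° + T_BC·cos68° = 0 → T_BC = 1.25324·T_AC.
ΣF_y = 0: T_AC·sin62° + T_BC·sin68° = 0.2.
Substitute: T_AC·(0.882948 + 1.25324·0.927184) = 0.2 → T_AC = 0.0978028 ≈ 0.09780 kN.
Then T_BC = 1.25324 × 0.0978028 = 0.1226 kN.

T_AC = 0.09780 kN, T_BC = 0.1226 kN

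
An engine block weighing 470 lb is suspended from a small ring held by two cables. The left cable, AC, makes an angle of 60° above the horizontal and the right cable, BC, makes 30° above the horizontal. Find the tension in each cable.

ΣF_x = 0: −T_AC·cos60° + T_BC·cos30° = 0 → T_BC = 0.57735·T_AC.
ΣF_y = 0: T_AC·sin60° + T_BC·sin30° = 470.
Substitute: T_AC·(0.866025 + 0.57735·0.5) = 470 → T_AC = 407.032 ≈ 407.0 lb.
Then T_BC = 0.57735 × 407.032 = 235.0 lb.

T_AC = 407.0 lb, T_BC = 235.0 lb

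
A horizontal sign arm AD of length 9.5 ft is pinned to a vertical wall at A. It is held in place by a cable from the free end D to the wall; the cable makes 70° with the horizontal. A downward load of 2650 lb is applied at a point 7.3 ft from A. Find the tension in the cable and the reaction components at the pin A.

T = 2167 lb, A_x = 741.2 lb, A_y = 613.7 lb

ΣM about A: T·sin70°·9.5 − 2650·7.3 = 0 → T = 19345/(9.5·0.939693) = 2167 lb.
ΣF_x = 0: A_x − T·cos70° = 0 → A_x = 2167 × 0.34202 = 741.2 lb.
ΣF_y = 0: A_y + T·sin70° − 2650 = 0 → A_y = 2650 − 2167 × 0.939693 = 613.7 lb.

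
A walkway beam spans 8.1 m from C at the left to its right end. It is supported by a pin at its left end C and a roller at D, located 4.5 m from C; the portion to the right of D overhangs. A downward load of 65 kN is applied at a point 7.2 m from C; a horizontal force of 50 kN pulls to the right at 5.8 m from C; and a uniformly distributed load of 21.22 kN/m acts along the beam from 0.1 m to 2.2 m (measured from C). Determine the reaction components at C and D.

C_x = -50.00 kN, C_y = -5.826 kN, D_y = 115.4 kN

Resultant of the distributed load: 21.22 × 2.1 = 44.562 kN at 1.15 m from C.
Moments about C: D_y·4.5 − 65·7.2 − (21.22·2.1)·1.15 = 0 → D_y = 519.2463/4.5 = 115.388 ≈ 115.4 kN.
ΣF_y = 0: C_y + 115.388 − 65 − 21.22·2.1 = 0 → C_y = -5.826 kN.
ΣF_x = 0: C_x + 50 = 0 → C_x = -50.00 kN.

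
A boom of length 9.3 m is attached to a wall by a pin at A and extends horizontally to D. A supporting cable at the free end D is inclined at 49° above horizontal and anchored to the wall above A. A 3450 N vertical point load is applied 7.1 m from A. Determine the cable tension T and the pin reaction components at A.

ΣM about A: T·sin49°·9.3 − 3450·7.1 = 0 → T = 24495/(9.3·0.75471) = 3489.91 ≈ 3490 N.
ΣF_x = 0: A_x − T·cos49° = 0 → A_x = 3489.91 × 0.656059 = 2290 N.
ΣF_y = 0: A_y + T·sin49° − 3450 = 0 → A_y = 3450 − 3489.91 × 0.75471 = 816.1 N.

T = 3490 N, A_x = 2290 N, A_y = 816.1 N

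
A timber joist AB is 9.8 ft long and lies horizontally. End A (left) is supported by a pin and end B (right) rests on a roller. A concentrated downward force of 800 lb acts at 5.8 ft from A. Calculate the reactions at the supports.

Moments about A: B_y·9.8 − 800·5.8 = 0 → B_y = 4640/9.8 = 473.469 ≈ 473.5 lb.
ΣF_y = 0: A_y + 473.469 − 800 = 0 → A_y = 326.5 lb.
ΣF_x = 0: no horizontal applied forces, so A_x = 0.

A_x = 0, A_y = 326.5 lb, B_y = 473.5 lb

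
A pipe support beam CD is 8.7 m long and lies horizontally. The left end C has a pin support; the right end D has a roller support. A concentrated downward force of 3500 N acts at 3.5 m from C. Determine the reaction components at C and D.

C_x = 0, C_y = 2092 N, D_y = 1408 N

Moments about C: D_y·8.7 − 3500·3.5 = 0 → D_y = 12250/8.7 = 1408.05 ≈ 1408 N.
ΣF_y = 0: C_y + 1408.05 − 3500 = 0 → C_y = 2092 N.
ΣF_x = 0: no horizontal applied forces, so C_x = 0.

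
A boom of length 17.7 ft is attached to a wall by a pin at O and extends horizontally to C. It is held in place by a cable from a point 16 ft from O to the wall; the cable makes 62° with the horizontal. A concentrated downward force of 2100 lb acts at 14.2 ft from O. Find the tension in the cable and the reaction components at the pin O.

ΣM about O: T·sin62°·16 − 2100·14.2 = 0 → T = 29820/(16·0.882948) = 2110.83 ≈ 2111 lb.
ΣF_x = 0: O_x − T·cos62° = 0 → O_x = 2110.83 × 0.469472 = 991.0 lb.
ΣF_y = 0: O_y + T·sin62° − 2100 = 0 → O_y = 2100 − 2110.83 × 0.882948 = 236.2 lb.

T = 2111 lb, O_x = 991.0 lb, O_y = 236.2 lb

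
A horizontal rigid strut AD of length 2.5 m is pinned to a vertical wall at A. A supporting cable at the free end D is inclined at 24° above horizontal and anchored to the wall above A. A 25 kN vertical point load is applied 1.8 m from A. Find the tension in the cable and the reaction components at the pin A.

ΣM about A: T·sin24°·2.5 − 25·1.8 = 0 → T = 45/(2.5·0.406737) = 44.2546 ≈ 44.25 kN.
ΣF_x = 0: A_x − T·cos24° = 0 → A_x = 44.2546 × 0.913545 = 40.43 kN.
ΣF_y = 0: A_y + T·sin24° − 25 = 0 → A_y = 25 − 44.2546 × 0.406737 = 7.000 kN.

T = 44.25 kN, A_x = 40.43 kN, A_y = 7.000 kN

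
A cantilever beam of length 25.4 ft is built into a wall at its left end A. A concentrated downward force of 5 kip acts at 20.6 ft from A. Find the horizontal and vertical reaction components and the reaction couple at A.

A_x = 0, A_y = 5.000 kip, M_A = 103.0 kip·ft

ΣF_x = 0: A_x = 0.
ΣF_y = 0: A_y − 5 = 0 → A_y = 5.000 kip.
ΣM about A: M_A − 5·20.6 = 0 → M_A = 103.0 kip·ft.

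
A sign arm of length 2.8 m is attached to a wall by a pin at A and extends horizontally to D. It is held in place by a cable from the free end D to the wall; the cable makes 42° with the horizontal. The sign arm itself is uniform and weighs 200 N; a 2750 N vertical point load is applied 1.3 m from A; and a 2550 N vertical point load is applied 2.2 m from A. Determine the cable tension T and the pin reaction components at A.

ΣM about A: T·sin42°·2.8 − 200·1.4 − 2750·1.3 − 2550·2.2 = 0 → T = 9465/(2.8·0.669131) = 5051.86 ≈ 5052 N.
ΣF_x = 0: A_x − T·cos42° = 0 → A_x = 5051.86 × 0.743145 = 3754 N.
ΣF_y = 0: A_y + T·sin42° − 200 − 2750 − 2550 = 0 → A_y = 5500 − 5051.86 × 0.669131 = 2120 N.

T = 5052 N, A_x = 3754 N, A_y = 2120 N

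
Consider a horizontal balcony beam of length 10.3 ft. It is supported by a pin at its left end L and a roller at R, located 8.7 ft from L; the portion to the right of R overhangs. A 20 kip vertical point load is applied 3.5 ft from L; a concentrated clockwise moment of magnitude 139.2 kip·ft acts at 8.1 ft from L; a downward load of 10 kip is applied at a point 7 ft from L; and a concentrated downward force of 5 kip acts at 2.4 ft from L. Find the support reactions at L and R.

L_x = 0, L_y = 1.529 kip, R_y = 33.47 kip

ΣM about L: R_y·8.7 − 20·3.5 − 139.2 − 10·7 − 5·2.4 = 0 → R_y = 291.2/8.7 = 33.4713 ≈ 33.47 kip.
ΣF_y = 0: L_y + 33.4713 − 20 − 10 − 5 = 0 → L_y = 1.529 kip.
ΣF_x = 0: no horizontal applied forces, so L_x = 0.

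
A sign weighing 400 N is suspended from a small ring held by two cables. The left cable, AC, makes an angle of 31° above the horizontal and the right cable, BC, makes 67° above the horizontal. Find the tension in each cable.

T_AC = 157.8 N, T_BC = 346.2 N

ΣF_x = 0: −T_AC·cos31° + T_BC·cos67° = 0 → T_BC = 2.19375·T_AC.
ΣF_y = 0: T_AC·sin31° + T_BC·sin67° = 400.
Substitute: T_AC·(0.515038 + 2.19375·0.920505) = 400 → T_AC = 157.829 ≈ 157.8 N.
Then T_BC = 2.19375 × 157.829 = 346.2 N.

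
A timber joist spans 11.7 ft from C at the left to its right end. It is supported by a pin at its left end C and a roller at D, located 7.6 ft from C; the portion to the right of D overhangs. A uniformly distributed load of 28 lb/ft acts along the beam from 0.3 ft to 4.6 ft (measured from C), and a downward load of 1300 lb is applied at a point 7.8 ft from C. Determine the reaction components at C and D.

C_x = 0, C_y = 47.38 lb, D_y = 1373 lb

Resultant of the distributed load: 28 × 4.3 = 120.4 lb at 2.45 ft from C.
Taking moments about C: D_y·7.6 − (28·4.3)·2.45 − 1300·7.8 = 0 → D_y = 10434.98/7.6 = 1373.02 ≈ 1373 lb.
ΣF_y = 0: C_y + 1373.02 − 28·4.3 − 1300 = 0 → C_y = 47.38 lb.
ΣF_x = 0: no horizontal applied forces, so C_x = 0.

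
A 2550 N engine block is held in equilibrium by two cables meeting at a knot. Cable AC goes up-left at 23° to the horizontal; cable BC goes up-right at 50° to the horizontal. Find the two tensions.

T_AC = 1714 N, T_BC = 2455 N

ΣF_x = 0: −T_AC·cos23° + T_BC·cos50° = 0 → T_BC = 1.43205·T_AC.
ΣF_y = 0: T_AC·sin23° + T_BC·sin50° = 2550.
Substitute: T_AC·(0.390731 + 1.43205·0.766044) = 2550 → T_AC = 1714 N.
Then T_BC = 1.43205 × 1714 = 2455 N.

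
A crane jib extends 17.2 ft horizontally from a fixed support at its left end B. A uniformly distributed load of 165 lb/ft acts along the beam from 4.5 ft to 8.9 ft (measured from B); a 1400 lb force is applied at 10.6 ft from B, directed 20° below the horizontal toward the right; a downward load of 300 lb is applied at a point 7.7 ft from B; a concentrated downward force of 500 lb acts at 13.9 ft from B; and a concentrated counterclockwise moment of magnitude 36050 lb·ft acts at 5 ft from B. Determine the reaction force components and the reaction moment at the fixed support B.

B_x = -1316 lb, B_y = 2005 lb, M_B = -16850 lb·ft

Resultant of the distributed load: 165 × 4.4 = 726 lb at 6.7 ft from B.
ΣF_x = 0: B_x + 1400·cos20° = 0 → B_x = -1316 lb.
ΣF_y = 0: B_y − 165·4.4 − 1400·sin20° − 300 − 500 = 0 → B_y = 2005 lb.
ΣM about B: M_B − (165·4.4)·6.7 − 1400·sin20°·10.6 − 300·7.7 − 500·13.9 + 36050 = 0 → M_B = -16850 lb·ft.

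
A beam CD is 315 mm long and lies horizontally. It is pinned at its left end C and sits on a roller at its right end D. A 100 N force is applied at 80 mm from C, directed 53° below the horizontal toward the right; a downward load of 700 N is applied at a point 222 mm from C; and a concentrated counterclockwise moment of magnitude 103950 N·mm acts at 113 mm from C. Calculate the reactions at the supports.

Taking moments about C: D_y·315 − 100·sin53°·80 − 700·222 + 103950 = 0 → D_y = 57839.1/315 = 183.616 ≈ 183.6 N.
ΣF_y = 0: C_y + 183.616 − 100·sin53° − 700 = 0 → C_y = 596.2 N.
ΣF_x = 0: C_x + 100·cos53° = 0 → C_x = -60.18 N.

C_x = -60.18 N, C_y = 596.2 N, D_y = 183.6 N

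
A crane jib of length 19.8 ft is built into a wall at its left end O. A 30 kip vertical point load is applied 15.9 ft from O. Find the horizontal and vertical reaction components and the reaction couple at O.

ΣF_x = 0: O_x = 0.
ΣF_y = 0: O_y − 30 = 0 → O_y = 30.00 kip.
ΣM about O: M_O − 30·15.9 = 0 → M_O = 477.0 kip·ft.

O_x = 0, O_y = 30.00 kip, M_O = 477.0 kip·ft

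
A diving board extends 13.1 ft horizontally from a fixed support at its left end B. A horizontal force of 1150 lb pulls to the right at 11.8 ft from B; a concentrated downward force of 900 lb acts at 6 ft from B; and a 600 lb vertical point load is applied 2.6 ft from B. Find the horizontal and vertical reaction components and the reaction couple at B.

B_x = -1150 lb, B_y = 1500 lb, M_B = 6960 lb·ft

ΣF_x = 0: B_x + 1150 = 0 → B_x = -1150 lb.
ΣF_y = 0: B_y − 900 − 600 = 0 → B_y = 1500 lb.
ΣM about B: M_B − 900·6 − 600·2.6 = 0 → M_B = 6960 lb·ft.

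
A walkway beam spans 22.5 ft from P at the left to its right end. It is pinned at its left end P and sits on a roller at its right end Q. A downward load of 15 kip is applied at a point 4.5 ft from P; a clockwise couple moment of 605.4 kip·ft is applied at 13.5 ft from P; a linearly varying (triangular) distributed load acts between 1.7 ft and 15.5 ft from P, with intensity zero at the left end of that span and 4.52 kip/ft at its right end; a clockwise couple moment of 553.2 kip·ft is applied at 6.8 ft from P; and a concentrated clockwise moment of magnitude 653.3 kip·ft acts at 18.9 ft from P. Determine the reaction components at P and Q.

P_x = 0, P_y = -52.45 kip, Q_y = 98.64 kip

Resultant of the triangular load: ½ × 4.52 × 13.8 = 31.188 kip, acting at 10.9 ft from P (one-third of the span from the peak).
Moments about P: Q_y·22.5 − 15·4.5 − 605.4 − (½·4.52·13.8)·10.9 − 553.2 − 653.3 = 0 → Q_y = 2219.3492/22.5 = 98.6377 ≈ 98.64 kip.
ΣF_y = 0: P_y + 98.6377 − 15 − ½·4.52·13.8 = 0 → P_y = -52.45 kip.
ΣF_x = 0: no horizontal applied forces, so P_x = 0.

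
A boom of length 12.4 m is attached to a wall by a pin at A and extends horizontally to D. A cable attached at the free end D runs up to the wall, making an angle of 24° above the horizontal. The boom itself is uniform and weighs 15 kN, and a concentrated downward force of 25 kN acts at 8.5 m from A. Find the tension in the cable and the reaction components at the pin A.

ΣM about A: T·sin24°·12.4 − 15·6.2 − 25·8.5 = 0 → T = 305.5/(12.4·0.406737) = 60.5725 ≈ 60.57 kN.
ΣF_x = 0: A_x − T·cos24° = 0 → A_x = 60.5725 × 0.913545 = 55.34 kN.
ΣF_y = 0: A_y + T·sin24° − 15 − 25 = 0 → A_y = 40 − 60.5725 × 0.406737 = 15.36 kN.

T = 60.57 kN, A_x = 55.34 kN, A_y = 15.36 kN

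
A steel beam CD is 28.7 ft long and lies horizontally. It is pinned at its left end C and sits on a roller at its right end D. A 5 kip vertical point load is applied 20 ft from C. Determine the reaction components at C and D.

ΣM about C: D_y·28.7 − 5·20 = 0 → D_y = 100/28.7 = 3.48432 ≈ 3.484 kip.
ΣF_y = 0: C_y + 3.48432 − 5 = 0 → C_y = 1.516 kip.
ΣF_x = 0: no horizontal applied forces, so C_x = 0.

C_x = 0, C_y = 1.516 kip, D_y = 3.484 kip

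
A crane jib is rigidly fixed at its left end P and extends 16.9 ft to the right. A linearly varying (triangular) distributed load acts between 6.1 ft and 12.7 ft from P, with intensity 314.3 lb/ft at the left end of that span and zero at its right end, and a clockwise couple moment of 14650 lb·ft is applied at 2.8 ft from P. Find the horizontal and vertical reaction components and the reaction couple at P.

P_x = 0, P_y = 1037 lb, M_P = 23260 lb·ft

Resultant of the triangular load: ½ × 314.3 × 6.6 = 1037.19 lb, acting at 8.3 ft from P (one-third of the span from the peak).
ΣF_x = 0: P_x = 0.
ΣF_y = 0: P_y − ½·314.3·6.6 = 0 → P_y = 1037 lb.
ΣM about P: M_P − (½·314.3·6.6)·8.3 − 14650 = 0 → M_P = 23260 lb·ft.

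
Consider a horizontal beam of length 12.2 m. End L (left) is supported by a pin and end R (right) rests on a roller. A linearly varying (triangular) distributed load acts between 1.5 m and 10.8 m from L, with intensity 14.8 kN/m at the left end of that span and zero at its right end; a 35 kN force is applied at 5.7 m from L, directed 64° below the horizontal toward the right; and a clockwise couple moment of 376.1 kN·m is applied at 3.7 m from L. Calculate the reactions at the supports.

Resultant of the triangular load: ½ × 14.8 × 9.3 = 68.82 kN, acting at 4.6 m from L (one-third of the span from the peak).
Moments about L: R_y·12.2 − (½·14.8·9.3)·4.6 − 35·sin64°·5.7 − 376.1 = 0 → R_y = 871.981/12.2 = 71.4739 ≈ 71.47 kN.
ΣF_y = 0: L_y + 71.4739 − ½·14.8·9.3 − 35·sin64° = 0 → L_y = 28.80 kN.
ΣF_x = 0: L_x + 35·cos64° = 0 → L_x = -15.34 kN.

L_x = -15.34 kN, L_y = 28.80 kN, R_y = 71.47 kN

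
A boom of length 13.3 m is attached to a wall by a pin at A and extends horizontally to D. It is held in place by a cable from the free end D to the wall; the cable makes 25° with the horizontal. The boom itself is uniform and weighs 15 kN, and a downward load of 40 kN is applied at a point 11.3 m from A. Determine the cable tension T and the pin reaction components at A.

T = 98.16 kN, A_x = 88.96 kN, A_y = 13.52 kN

ΣM about A: T·sin25°·13.3 − 15·6.65 − 40·11.3 = 0 → T = 551.75/(13.3·0.422618) = 98.1618 ≈ 98.16 kN.
ΣF_x = 0: A_x − T·cos25° = 0 → A_x = 98.1618 × 0.906308 = 88.96 kN.
ΣF_y = 0: A_y + T·sin25° − 15 − 40 = 0 → A_y = 55 − 98.1618 × 0.422618 = 13.52 kN.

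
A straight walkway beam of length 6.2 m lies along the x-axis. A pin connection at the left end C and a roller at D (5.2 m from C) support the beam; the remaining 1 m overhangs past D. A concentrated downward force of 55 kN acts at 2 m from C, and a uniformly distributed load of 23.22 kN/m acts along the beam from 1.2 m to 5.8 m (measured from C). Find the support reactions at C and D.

Resultant of the distributed load: 23.22 × 4.6 = 106.812 kN at 3.5 m from C.
Taking moments about C: D_y·5.2 − 55·2 − (23.22·4.6)·3.5 = 0 → D_y = 483.842/5.2 = 93.0465 ≈ 93.05 kN.
ΣF_y = 0: C_y + 93.0465 − 55 − 23.22·4.6 = 0 → C_y = 68.77 kN.
ΣF_x = 0: no horizontal applied forces, so C_x = 0.

C_x = 0, C_y = 68.77 kN, D_y = 93.05 kN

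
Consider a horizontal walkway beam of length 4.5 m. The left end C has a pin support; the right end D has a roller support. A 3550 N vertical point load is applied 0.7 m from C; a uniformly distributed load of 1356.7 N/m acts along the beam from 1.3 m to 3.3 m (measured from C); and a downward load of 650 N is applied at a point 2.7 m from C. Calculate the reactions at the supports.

C_x = 0, C_y = 4584 N, D_y = 2329 N

Resultant of the distributed load: 1356.7 × 2 = 2713.4 N at 2.3 m from C.
Moments about C: D_y·4.5 − 3550·0.7 − (1356.7·2)·2.3 − 650·2.7 = 0 → D_y = 10480.82/4.5 = 2329.07 ≈ 2329 N.
ΣF_y = 0: C_y + 2329.07 − 3550 − 1356.7·2 − 650 = 0 → C_y = 4584 N.
ΣF_x = 0: no horizontal applied forces, so C_x = 0.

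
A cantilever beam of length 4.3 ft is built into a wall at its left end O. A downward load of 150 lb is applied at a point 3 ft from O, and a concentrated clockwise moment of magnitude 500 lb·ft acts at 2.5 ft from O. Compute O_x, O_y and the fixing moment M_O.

ΣF_x = 0: O_x = 0.
ΣF_y = 0: O_y − 150 = 0 → O_y = 150.0 lb.
ΣM about O: M_O − 150·3 − 500 = 0 → M_O = 950.0 lb·ft.

O_x = 0, O_y = 150.0 lb, M_O = 950.0 lb·ft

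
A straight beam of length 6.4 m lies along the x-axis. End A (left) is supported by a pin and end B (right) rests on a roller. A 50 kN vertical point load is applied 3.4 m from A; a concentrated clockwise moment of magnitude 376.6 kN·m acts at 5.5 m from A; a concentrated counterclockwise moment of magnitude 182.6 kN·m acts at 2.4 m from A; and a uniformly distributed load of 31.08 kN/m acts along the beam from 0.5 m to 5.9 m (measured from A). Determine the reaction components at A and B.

Resultant of the distributed load: 31.08 × 5.4 = 167.832 kN at 3.2 m from A.
ΣM about A: B_y·6.4 − 50·3.4 − 376.6 + 182.6 − (31.08·5.4)·3.2 = 0 → B_y = 901.0624/6.4 = 140.791 ≈ 140.8 kN.
ΣF_y = 0: A_y + 140.791 − 50 − 31.08·5.4 = 0 → A_y = 77.04 kN.
ΣF_x = 0: no horizontal applied forces, so A_x = 0.

A_x = 0, A_y = 77.04 kN, B_y = 140.8 kN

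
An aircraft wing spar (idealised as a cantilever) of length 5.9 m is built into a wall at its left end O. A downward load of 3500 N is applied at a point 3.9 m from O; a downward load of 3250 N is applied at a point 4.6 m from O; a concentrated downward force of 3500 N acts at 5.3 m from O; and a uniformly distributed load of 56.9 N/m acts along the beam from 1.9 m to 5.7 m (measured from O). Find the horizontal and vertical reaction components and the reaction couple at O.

O_x = 0, O_y = 10470 N, M_O = 47970 N·m

Resultant of the distributed load: 56.9 × 3.8 = 216.22 N at 3.8 m from O.
ΣF_x = 0: O_x = 0.
ΣF_y = 0: O_y − 3500 − 3250 − 3500 − 56.9·3.8 = 0 → O_y = 10470 N.
ΣM about O: M_O − 3500·3.9 − 3250·4.6 − 3500·5.3 − (56.9·3.8)·3.8 = 0 → M_O = 47970 N·m.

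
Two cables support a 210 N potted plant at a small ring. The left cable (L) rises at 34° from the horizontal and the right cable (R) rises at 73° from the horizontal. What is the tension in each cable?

ΣF_x = 0: −T_L·cos34° + T_R·cos73° = 0 → T_R = 2.83556·T_L.
ΣF_y = 0: T_L·sin34° + T_R·sin73° = 210.
Substitute: T_L·(0.559193 + 2.83556·0.956305) = 210 → T_L = 64.2034 ≈ 64.20 N.
Then T_R = 2.83556 × 64.2034 = 182.1 N.

T_L = 64.20 N, T_R = 182.1 N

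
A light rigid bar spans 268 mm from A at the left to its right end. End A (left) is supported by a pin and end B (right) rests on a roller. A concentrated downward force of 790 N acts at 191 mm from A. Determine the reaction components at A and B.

A_x = 0, A_y = 227.0 N, B_y = 563.0 N

Moments about A: B_y·268 − 790·191 = 0 → B_y = 150890/268 = 563.022 ≈ 563.0 N.
ΣF_y = 0: A_y + 563.022 − 790 = 0 → A_y = 227.0 N.
ΣF_x = 0: no horizontal applied forces, so A_x = 0.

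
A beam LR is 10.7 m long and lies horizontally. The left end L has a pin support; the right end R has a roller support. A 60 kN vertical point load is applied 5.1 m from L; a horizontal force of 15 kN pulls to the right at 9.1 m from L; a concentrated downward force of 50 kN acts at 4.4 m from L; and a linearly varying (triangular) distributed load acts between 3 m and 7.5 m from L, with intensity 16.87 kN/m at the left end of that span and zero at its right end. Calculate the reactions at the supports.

Resultant of the triangular load: ½ × 16.87 × 4.5 = 37.9575 kN, acting at 4.5 m from L (one-third of the span from the peak).
Taking moments about L: R_y·10.7 − 60·5.1 − 50·4.4 − (½·16.87·4.5)·4.5 = 0 → R_y = 696.80875/10.7 = 65.1223 ≈ 65.12 kN.
ΣF_y = 0: L_y + 65.1223 − 60 − 50 − ½·16.87·4.5 = 0 → L_y = 82.84 kN.
ΣF_x = 0: L_x + 15 = 0 → L_x = -15.00 kN.

L_x = -15.00 kN, L_y = 82.84 kN, R_y = 65.12 kN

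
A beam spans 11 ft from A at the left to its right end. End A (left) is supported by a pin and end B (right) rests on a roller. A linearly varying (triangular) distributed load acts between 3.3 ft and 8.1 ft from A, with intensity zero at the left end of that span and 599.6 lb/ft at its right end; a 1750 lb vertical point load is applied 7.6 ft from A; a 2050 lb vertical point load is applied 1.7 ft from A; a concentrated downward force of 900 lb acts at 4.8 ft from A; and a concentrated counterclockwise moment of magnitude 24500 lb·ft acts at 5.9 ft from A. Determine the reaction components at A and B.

A_x = 0, A_y = 5597 lb, B_y = 541.7 lb

Resultant of the triangular load: ½ × 599.6 × 4.8 = 1439.04 lb, acting at 6.5 ft from A (one-third of the span from the peak).
Taking moments about A: B_y·11 − (½·599.6·4.8)·6.5 − 1750·7.6 − 2050·1.7 − 900·4.8 + 24500 = 0 → B_y = 5958.76/11 = 541.705 ≈ 541.7 lb.
ΣF_y = 0: A_y + 541.705 − ½·599.6·4.8 − 1750 − 2050 − 900 = 0 → A_y = 5597 lb.
ΣF_x = 0: no horizontal applied forces, so A_x = 0.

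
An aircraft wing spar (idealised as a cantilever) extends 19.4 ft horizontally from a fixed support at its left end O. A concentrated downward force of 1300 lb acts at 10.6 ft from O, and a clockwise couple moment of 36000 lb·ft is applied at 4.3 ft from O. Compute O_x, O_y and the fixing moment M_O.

ΣF_x = 0: O_x = 0.
ΣF_y = 0: O_y − 1300 = 0 → O_y = 1300 lb.
ΣM about O: M_O − 1300·10.6 − 36000 = 0 → M_O = 49780 lb·ft.

O_x = 0, O_y = 1300 lb, M_O = 49780 lb·ft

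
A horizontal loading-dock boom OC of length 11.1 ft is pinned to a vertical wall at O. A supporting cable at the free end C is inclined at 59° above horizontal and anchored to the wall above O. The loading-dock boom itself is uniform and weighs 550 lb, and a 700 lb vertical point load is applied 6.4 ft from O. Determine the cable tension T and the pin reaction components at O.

ΣM about O: T·sin59°·11.1 − 550·5.55 − 700·6.4 = 0 → T = 7532.5/(11.1·0.857167) = 791.682 ≈ 791.7 lb.
ΣF_x = 0: O_x − T·cos59° = 0 → O_x = 791.682 × 0.515038 = 407.7 lb.
ΣF_y = 0: O_y + T·sin59° − 550 − 700 = 0 → O_y = 1250 − 791.682 × 0.857167 = 571.4 lb.

T = 791.7 lb, O_x = 407.7 lb, O_y = 571.4 lb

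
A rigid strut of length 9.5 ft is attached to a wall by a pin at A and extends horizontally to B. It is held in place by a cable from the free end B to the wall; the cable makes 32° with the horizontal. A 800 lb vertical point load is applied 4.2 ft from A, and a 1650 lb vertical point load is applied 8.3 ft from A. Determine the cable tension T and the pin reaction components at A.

ΣM about A: T·sin32°·9.5 − 800·4.2 − 1650·8.3 = 0 → T = 17055/(9.5·0.529919) = 3387.81 ≈ 3388 lb.
ΣF_x = 0: A_x − T·cos32° = 0 → A_x = 3387.81 × 0.848048 = 2873 lb.
ΣF_y = 0: A_y + T·sin32° − 800 − 1650 = 0 → A_y = 2450 − 3387.81 × 0.529919 = 654.7 lb.

T = 3388 lb, A_x = 2873 lb, A_y = 654.7 lb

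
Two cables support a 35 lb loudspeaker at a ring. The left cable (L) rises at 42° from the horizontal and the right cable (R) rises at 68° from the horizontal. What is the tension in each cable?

T_L = 13.95 lb, T_R = 27.68 lb

ΣF_x = 0: −T_L·cos42° + T_R·cos68° = 0 → T_R = 1.9838·T_L.
ΣF_y = 0: T_L·sin42° + T_R·sin68° = 35.
Substitute: T_L·(0.669131 + 1.9838·0.927184) = 35 → T_L = 13.9527 ≈ 13.95 lb.
Then T_R = 1.9838 × 13.9527 = 27.68 lb.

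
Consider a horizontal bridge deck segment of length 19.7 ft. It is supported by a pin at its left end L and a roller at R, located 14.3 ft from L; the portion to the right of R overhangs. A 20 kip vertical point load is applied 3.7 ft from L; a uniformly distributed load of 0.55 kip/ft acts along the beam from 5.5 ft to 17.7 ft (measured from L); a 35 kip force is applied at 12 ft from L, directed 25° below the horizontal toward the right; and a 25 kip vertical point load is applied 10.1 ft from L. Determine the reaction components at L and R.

L_x = -31.72 kip, L_y = 25.81 kip, R_y = 40.69 kip

Resultant of the distributed load: 0.55 × 12.2 = 6.71 kip at 11.6 ft from L.
Taking moments about L: R_y·14.3 − 20·3.7 − (0.55·12.2)·11.6 − 35·sin25°·12 − 25·10.1 = 0 → R_y = 581.836/14.3 = 40.6878 ≈ 40.69 kip.
ΣF_y = 0: L_y + 40.6878 − 20 − 0.55·12.2 − 35·sin25° − 25 = 0 → L_y = 25.81 kip.
ΣF_x = 0: L_x + 35·cos25° = 0 → L_x = -31.72 kip.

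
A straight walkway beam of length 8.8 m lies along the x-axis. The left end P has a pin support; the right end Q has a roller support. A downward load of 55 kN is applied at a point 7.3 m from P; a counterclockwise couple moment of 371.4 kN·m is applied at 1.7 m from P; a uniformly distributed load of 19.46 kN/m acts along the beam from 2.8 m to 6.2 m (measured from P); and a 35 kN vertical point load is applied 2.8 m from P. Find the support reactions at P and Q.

Resultant of the distributed load: 19.46 × 3.4 = 66.164 kN at 4.5 m from P.
Taking moments about P: Q_y·8.8 − 55·7.3 + 371.4 − (19.46·3.4)·4.5 − 35·2.8 = 0 → Q_y = 425.838/8.8 = 48.3907 ≈ 48.39 kN.
ΣF_y = 0: P_y + 48.3907 − 55 − 19.46·3.4 − 35 = 0 → P_y = 107.8 kN.
ΣF_x = 0: no horizontal applied forces, so P_x = 0.

P_x = 0, P_y = 107.8 kN, Q_y = 48.39 kN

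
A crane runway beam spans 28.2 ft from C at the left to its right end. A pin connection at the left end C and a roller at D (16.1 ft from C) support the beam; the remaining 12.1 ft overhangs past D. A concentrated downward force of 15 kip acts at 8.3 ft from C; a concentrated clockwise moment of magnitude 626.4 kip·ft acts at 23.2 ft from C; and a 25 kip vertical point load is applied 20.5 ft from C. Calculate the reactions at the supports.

ΣM about C: D_y·16.1 − 15·8.3 − 626.4 − 25·20.5 = 0 → D_y = 1263.4/16.1 = 78.472 ≈ 78.47 kip.
ΣF_y = 0: C_y + 78.472 − 15 − 25 = 0 → C_y = -38.47 kip.
ΣF_x = 0: no horizontal applied forces, so C_x = 0.

C_x = 0, C_y = -38.47 kip, D_y = 78.47 kip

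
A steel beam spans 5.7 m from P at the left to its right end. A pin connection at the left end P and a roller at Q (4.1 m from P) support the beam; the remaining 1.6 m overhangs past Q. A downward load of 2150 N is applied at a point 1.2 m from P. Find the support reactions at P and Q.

P_x = 0, P_y = 1521 N, Q_y = 629.3 N

Taking moments about P: Q_y·4.1 − 2150·1.2 = 0 → Q_y = 2580/4.1 = 629.268 ≈ 629.3 N.
ΣF_y = 0: P_y + 629.268 − 2150 = 0 → P_y = 1521 N.
ΣF_x = 0: no horizontal applied forces, so P_x = 0.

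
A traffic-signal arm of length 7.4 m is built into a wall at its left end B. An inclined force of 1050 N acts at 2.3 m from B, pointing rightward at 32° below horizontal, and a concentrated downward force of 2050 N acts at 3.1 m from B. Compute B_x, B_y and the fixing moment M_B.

ΣF_x = 0: B_x + 1050·cos32° = 0 → B_x = -890.5 N.
ΣF_y = 0: B_y − 1050·sin32° − 2050 = 0 → B_y = 2606 N.
ΣM about B: M_B − 1050·sin32°·2.3 − 2050·3.1 = 0 → M_B = 7635 N·m.

B_x = -890.5 N, B_y = 2606 N, M_B = 7635 N·m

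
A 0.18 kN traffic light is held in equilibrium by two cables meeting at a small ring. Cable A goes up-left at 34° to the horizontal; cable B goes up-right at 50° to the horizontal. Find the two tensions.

ΣF_x = 0: −T_A·cos34° + T_B·cos50° = 0 → T_B = 1.28975·T_A.
ΣF_y = 0: T_A·sin34° + T_B·sin50° = 0.18.
Substitute: T_A·(0.559193 + 1.28975·0.766044) = 0.18 → T_A = 0.116339 ≈ 0.1163 kN.
Then T_B = 1.28975 × 0.116339 = 0.1500 kN.

T_A = 0.1163 kN, T_B = 0.1500 kN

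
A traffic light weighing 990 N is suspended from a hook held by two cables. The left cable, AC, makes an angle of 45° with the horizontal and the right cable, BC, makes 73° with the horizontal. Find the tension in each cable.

ΣF_x = 0: −T_AC·cos45° + T_BC·cos73° = 0 → T_BC = 2.41852·T_AC.
ΣF_y = 0: T_AC·sin45° + T_BC·sin73° = 990.
Substitute: T_AC·(0.707107 + 2.41852·0.956305) = 990 → T_AC = 327.82 ≈ 327.8 N.
Then T_BC = 2.41852 × 327.82 = 792.8 N.

T_AC = 327.8 N, T_BC = 792.8 N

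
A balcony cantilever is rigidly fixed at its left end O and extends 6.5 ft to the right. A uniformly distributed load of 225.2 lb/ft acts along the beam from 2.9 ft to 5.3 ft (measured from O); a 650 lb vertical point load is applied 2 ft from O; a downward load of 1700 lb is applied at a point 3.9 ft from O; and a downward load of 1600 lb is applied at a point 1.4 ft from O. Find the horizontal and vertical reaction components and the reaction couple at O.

Resultant of the distributed load: 225.2 × 2.4 = 540.48 lb at 4.1 ft from O.
ΣF_x = 0: O_x = 0.
ΣF_y = 0: O_y − 225.2·2.4 − 650 − 1700 − 1600 = 0 → O_y = 4490 lb.
ΣM about O: M_O − (225.2·2.4)·4.1 − 650·2 − 1700·3.9 − 1600·1.4 = 0 → M_O = 12390 lb·ft.

O_x = 0, O_y = 4490 lb, M_O = 12390 lb·ft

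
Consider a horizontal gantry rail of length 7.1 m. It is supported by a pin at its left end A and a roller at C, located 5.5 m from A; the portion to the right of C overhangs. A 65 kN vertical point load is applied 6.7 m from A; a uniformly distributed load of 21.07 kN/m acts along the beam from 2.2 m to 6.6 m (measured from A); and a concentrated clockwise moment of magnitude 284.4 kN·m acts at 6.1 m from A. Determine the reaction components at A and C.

A_x = 0, A_y = -47.35 kN, C_y = 205.1 kN

Resultant of the distributed load: 21.07 × 4.4 = 92.708 kN at 4.4 m from A.
ΣM about A: C_y·5.5 − 65·6.7 − (21.07·4.4)·4.4 − 284.4 = 0 → C_y = 1127.8152/5.5 = 205.057 ≈ 205.1 kN.
ΣF_y = 0: A_y + 205.057 − 65 − 21.07·4.4 = 0 → A_y = -47.35 kN.
ΣF_x = 0: no horizontal applied forces, so A_x = 0.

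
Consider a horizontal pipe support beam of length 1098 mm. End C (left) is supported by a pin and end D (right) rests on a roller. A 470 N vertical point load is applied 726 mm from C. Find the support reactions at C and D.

C_x = 0, C_y = 159.2 N, D_y = 310.8 N

Taking moments about C: D_y·1098 − 470·726 = 0 → D_y = 341220/1098 = 310.765 ≈ 310.8 N.
ΣF_y = 0: C_y + 310.765 − 470 = 0 → C_y = 159.2 N.
ΣF_x = 0: no horizontal applied forces, so C_x = 0.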